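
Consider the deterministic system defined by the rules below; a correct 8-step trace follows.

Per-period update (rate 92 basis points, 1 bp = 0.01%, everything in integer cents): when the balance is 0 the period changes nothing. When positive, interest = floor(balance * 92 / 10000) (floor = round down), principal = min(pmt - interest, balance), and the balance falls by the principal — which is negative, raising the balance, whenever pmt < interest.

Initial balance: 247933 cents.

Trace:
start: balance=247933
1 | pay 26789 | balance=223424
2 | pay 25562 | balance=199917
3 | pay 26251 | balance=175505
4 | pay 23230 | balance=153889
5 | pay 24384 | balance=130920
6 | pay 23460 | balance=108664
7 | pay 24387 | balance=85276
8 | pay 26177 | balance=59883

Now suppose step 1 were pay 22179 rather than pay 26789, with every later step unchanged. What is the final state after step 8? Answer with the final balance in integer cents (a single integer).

64799

(re-executing from step 1 with the substitution; state before step 1: balance=247933)
1 | pay 22179 | balance=228034
2 | pay 25562 | balance=204569
3 | pay 26251 | balance=180200
4 | pay 23230 | balance=158627
5 | pay 24384 | balance=135702
6 | pay 23460 | balance=113490
7 | pay 24387 | balance=90147
8 | pay 26177 | balance=64799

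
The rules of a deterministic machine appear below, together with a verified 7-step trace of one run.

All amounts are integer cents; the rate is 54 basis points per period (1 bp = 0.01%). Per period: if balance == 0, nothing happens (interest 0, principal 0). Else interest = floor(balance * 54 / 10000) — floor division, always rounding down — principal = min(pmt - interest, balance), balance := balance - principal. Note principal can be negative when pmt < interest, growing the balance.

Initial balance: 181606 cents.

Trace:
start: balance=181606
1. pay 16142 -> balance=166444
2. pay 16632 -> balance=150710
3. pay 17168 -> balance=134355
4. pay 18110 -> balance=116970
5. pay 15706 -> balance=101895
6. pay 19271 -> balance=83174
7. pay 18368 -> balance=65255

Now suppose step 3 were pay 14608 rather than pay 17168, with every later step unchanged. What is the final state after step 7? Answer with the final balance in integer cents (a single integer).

67871

(re-executing from step 3 with the substitution; state before step 3: balance=150710)
3. pay 14608 -> balance=136915
4. pay 18110 -> balance=119544
5. pay 15706 -> balance=104483
6. pay 19271 -> balance=85776
7. pay 18368 -> balance=67871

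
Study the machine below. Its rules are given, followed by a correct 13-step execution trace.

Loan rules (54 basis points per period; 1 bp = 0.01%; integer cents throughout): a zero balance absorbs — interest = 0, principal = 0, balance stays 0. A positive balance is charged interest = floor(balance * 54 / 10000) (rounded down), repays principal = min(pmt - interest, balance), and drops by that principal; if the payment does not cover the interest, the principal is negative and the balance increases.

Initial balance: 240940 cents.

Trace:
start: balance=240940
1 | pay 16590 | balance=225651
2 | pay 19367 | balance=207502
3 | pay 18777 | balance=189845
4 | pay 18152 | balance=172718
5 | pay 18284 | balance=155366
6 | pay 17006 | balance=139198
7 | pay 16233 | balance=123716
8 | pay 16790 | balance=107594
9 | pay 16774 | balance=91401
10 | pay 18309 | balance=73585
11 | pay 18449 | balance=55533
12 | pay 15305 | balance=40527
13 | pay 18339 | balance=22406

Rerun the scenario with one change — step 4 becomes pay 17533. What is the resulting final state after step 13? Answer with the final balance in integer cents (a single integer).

23058

(re-executing from step 4 with the substitution; state before step 4: balance=189845)
4 | pay 17533 | balance=173337
5 | pay 18284 | balance=155989
6 | pay 17006 | balance=139825
7 | pay 16233 | balance=124347
8 | pay 16790 | balance=108228
9 | pay 16774 | balance=92038
10 | pay 18309 | balance=74226
11 | pay 18449 | balance=56177
12 | pay 15305 | balance=41175
13 | pay 18339 | balance=23058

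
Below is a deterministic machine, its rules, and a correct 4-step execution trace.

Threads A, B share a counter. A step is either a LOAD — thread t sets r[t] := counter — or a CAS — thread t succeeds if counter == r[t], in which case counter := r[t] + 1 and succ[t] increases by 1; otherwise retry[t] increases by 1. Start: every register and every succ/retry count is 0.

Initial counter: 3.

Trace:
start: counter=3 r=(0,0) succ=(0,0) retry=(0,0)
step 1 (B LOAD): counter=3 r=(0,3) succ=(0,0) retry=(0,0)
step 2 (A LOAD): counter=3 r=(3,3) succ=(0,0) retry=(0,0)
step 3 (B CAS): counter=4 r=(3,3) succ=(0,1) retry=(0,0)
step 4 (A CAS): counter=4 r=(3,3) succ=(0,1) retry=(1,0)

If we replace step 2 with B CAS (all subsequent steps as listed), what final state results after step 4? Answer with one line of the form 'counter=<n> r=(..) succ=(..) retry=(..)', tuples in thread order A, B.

(re-executing from step 2 with the substitution; state before step 2: counter=3 r=(0,3) succ=(0,0) retry=(0,0))
step 2 (B CAS): counter=4 r=(0,3) succ=(0,1) retry=(0,0)
step 3 (B CAS): counter=4 r=(0,3) succ=(0,1) retry=(0,1)
step 4 (A CAS): counter=4 r=(0,3) succ=(0,1) retry=(1,1)

counter=4 r=(0,3) succ=(0,1) retry=(1,1)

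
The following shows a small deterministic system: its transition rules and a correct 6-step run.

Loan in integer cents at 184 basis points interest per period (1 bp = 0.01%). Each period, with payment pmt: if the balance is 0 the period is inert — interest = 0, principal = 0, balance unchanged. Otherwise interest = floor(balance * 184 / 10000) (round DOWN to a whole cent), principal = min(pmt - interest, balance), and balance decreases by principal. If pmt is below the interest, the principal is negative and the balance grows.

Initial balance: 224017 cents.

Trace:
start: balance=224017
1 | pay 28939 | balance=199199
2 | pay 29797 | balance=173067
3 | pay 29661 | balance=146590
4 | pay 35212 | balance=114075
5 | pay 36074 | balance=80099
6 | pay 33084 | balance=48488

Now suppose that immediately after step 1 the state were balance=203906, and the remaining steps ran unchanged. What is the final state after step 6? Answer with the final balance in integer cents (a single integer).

state after step 1 := balance=203906
2 | pay 29797 | balance=177860
3 | pay 29661 | balance=151471
4 | pay 35212 | balance=119046
5 | pay 36074 | balance=85162
6 | pay 33084 | balance=53644

53644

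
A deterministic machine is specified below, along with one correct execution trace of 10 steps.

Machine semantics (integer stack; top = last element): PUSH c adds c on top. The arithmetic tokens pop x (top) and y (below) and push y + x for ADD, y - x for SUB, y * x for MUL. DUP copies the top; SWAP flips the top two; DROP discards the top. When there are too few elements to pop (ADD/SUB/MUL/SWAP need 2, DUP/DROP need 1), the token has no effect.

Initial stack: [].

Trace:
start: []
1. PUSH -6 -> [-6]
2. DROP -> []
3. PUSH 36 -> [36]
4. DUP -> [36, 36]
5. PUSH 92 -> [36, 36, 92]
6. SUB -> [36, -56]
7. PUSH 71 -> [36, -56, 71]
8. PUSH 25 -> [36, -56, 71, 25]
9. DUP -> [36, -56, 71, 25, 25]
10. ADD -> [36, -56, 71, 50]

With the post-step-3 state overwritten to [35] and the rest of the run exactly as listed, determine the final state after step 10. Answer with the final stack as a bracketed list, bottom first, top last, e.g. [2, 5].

state after step 3 := [35]
4. DUP -> [35, 35]
5. PUSH 92 -> [35, 35, 92]
6. SUB -> [35, -57]
7. PUSH 71 -> [35, -57, 71]
8. PUSH 25 -> [35, -57, 71, 25]
9. DUP -> [35, -57, 71, 25, 25]
10. ADD -> [35, -57, 71, 50]

[35, -57, 71, 50]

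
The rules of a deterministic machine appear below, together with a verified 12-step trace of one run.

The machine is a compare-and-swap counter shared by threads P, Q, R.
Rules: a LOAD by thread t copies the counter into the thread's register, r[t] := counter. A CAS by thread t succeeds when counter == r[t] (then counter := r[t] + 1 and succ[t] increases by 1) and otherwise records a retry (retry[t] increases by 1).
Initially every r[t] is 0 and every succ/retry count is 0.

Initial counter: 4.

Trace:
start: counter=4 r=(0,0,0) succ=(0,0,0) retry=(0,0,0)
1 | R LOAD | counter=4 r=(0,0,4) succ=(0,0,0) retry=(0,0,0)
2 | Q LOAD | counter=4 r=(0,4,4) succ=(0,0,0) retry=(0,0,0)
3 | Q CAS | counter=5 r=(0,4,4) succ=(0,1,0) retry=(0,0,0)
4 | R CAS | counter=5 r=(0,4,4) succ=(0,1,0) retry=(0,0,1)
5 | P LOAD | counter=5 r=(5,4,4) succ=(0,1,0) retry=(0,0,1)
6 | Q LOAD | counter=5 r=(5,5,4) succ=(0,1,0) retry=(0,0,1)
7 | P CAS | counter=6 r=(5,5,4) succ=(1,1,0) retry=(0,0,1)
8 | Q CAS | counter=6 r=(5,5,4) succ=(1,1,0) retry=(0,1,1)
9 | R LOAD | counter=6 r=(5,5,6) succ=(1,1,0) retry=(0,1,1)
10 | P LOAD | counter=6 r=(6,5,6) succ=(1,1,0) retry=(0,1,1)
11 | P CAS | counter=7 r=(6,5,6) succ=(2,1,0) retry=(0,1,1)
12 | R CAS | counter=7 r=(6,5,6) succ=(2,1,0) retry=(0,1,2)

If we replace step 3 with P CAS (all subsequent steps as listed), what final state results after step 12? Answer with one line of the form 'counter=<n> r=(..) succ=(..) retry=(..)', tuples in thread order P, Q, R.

counter=7 r=(6,5,6) succ=(2,0,1) retry=(1,1,1)

(re-executing from step 3 with the substitution; state before step 3: counter=4 r=(0,4,4) succ=(0,0,0) retry=(0,0,0))
3 | P CAS | counter=4 r=(0,4,4) succ=(0,0,0) retry=(1,0,0)
4 | R CAS | counter=5 r=(0,4,4) succ=(0,0,1) retry=(1,0,0)
5 | P LOAD | counter=5 r=(5,4,4) succ=(0,0,1) retry=(1,0,0)
6 | Q LOAD | counter=5 r=(5,5,4) succ=(0,0,1) retry=(1,0,0)
7 | P CAS | counter=6 r=(5,5,4) succ=(1,0,1) retry=(1,0,0)
8 | Q CAS | counter=6 r=(5,5,4) succ=(1,0,1) retry=(1,1,0)
9 | R LOAD | counter=6 r=(5,5,6) succ=(1,0,1) retry=(1,1,0)
10 | P LOAD | counter=6 r=(6,5,6) succ=(1,0,1) retry=(1,1,0)
11 | P CAS | counter=7 r=(6,5,6) succ=(2,0,1) retry=(1,1,0)
12 | R CAS | counter=7 r=(6,5,6) succ=(2,0,1) retry=(1,1,1)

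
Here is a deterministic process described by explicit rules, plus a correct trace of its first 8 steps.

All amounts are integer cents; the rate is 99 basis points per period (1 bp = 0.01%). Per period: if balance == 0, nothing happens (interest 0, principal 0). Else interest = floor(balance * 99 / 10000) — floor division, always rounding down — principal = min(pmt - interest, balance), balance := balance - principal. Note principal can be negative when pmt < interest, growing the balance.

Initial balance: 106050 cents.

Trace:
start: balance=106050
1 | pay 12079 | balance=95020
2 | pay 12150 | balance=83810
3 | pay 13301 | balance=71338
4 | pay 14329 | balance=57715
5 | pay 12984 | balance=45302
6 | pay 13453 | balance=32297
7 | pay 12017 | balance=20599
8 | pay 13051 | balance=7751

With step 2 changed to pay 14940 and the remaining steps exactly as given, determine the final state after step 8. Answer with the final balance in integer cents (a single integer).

4793

(re-executing from step 2 with the substitution; state before step 2: balance=95020)
2 | pay 14940 | balance=81020
3 | pay 13301 | balance=68521
4 | pay 14329 | balance=54870
5 | pay 12984 | balance=42429
6 | pay 13453 | balance=29396
7 | pay 12017 | balance=17670
8 | pay 13051 | balance=4793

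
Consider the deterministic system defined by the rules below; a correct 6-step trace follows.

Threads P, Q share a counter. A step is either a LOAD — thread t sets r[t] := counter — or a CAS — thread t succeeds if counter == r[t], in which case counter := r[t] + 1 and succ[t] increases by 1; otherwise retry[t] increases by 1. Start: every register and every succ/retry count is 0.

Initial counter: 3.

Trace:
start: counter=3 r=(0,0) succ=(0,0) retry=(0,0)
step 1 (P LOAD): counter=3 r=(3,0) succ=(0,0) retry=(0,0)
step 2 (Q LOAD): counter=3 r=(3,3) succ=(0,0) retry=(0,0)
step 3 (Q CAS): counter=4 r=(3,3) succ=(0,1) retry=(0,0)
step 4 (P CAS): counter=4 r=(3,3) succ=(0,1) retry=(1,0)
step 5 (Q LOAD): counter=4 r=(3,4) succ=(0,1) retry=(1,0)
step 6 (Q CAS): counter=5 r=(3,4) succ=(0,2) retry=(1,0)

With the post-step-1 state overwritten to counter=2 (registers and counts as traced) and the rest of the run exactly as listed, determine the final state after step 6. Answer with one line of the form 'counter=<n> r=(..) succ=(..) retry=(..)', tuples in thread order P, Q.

counter=5 r=(3,4) succ=(1,2) retry=(0,0)

state after step 1 := counter=2 r=(3,0) succ=(0,0) retry=(0,0)
step 2 (Q LOAD): counter=2 r=(3,2) succ=(0,0) retry=(0,0)
step 3 (Q CAS): counter=3 r=(3,2) succ=(0,1) retry=(0,0)
step 4 (P CAS): counter=4 r=(3,2) succ=(1,1) retry=(0,0)
step 5 (Q LOAD): counter=4 r=(3,4) succ=(1,1) retry=(0,0)
step 6 (Q CAS): counter=5 r=(3,4) succ=(1,2) retry=(0,0)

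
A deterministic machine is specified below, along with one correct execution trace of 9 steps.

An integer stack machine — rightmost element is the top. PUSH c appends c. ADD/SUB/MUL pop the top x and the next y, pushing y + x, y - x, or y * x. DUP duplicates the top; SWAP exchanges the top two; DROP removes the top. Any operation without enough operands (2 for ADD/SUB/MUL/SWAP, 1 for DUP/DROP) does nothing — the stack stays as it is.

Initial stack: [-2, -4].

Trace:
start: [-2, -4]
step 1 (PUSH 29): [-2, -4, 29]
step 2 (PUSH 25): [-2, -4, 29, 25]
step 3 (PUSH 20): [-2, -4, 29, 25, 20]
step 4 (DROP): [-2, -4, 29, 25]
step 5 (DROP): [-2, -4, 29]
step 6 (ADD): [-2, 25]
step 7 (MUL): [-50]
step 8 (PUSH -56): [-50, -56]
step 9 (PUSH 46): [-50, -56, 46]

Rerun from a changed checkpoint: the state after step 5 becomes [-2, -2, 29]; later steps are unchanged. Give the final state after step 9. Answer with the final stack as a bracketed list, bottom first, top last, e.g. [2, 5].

state after step 5 := [-2, -2, 29]
step 6 (ADD): [-2, 27]
step 7 (MUL): [-54]
step 8 (PUSH -56): [-54, -56]
step 9 (PUSH 46): [-54, -56, 46]

[-54, -56, 46]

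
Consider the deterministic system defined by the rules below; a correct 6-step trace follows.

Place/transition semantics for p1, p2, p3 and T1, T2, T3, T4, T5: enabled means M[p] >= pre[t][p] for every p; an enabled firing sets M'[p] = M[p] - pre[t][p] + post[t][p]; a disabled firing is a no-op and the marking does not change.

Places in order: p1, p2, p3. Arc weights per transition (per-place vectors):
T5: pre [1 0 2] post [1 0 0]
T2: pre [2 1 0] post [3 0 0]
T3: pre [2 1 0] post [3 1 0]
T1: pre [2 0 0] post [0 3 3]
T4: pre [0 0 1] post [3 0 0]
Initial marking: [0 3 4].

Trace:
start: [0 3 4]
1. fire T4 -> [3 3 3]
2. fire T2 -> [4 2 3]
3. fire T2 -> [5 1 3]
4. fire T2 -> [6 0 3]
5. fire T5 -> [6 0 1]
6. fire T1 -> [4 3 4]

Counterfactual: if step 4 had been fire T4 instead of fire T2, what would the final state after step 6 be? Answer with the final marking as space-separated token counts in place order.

(re-executing from step 4 with the substitution; state before step 4: [5 1 3])
4. fire T4 -> [8 1 2]
5. fire T5 -> [8 1 0]
6. fire T1 -> [6 4 3]

6 4 3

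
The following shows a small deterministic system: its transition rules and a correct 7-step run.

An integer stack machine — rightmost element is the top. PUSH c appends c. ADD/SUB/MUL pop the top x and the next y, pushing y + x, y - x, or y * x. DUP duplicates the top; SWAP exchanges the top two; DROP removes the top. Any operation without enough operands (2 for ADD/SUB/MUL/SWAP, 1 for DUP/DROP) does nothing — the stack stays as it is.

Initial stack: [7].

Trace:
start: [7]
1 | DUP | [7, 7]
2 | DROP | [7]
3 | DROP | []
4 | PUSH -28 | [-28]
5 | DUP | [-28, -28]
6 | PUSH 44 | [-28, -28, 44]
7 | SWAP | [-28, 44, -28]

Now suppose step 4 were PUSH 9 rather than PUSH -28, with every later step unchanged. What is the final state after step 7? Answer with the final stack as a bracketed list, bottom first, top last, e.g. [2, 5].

[9, 44, 9]

(re-executing from step 4 with the substitution; state before step 4: [])
4 | PUSH 9 | [9]
5 | DUP | [9, 9]
6 | PUSH 44 | [9, 9, 44]
7 | SWAP | [9, 44, 9]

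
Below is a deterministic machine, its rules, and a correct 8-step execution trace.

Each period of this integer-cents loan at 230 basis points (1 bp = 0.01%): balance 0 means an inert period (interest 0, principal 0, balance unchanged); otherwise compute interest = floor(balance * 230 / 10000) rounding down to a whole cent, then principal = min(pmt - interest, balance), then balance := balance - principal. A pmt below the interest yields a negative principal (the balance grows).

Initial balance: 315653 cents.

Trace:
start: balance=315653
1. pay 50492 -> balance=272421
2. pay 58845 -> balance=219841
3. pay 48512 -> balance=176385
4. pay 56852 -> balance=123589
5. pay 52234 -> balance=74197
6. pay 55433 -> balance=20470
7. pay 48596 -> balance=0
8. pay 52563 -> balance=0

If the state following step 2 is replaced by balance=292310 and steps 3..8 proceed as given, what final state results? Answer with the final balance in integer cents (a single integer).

2207

state after step 2 := balance=292310
3. pay 48512 -> balance=250521
4. pay 56852 -> balance=199430
5. pay 52234 -> balance=151782
6. pay 55433 -> balance=99839
7. pay 48596 -> balance=53539
8. pay 52563 -> balance=2207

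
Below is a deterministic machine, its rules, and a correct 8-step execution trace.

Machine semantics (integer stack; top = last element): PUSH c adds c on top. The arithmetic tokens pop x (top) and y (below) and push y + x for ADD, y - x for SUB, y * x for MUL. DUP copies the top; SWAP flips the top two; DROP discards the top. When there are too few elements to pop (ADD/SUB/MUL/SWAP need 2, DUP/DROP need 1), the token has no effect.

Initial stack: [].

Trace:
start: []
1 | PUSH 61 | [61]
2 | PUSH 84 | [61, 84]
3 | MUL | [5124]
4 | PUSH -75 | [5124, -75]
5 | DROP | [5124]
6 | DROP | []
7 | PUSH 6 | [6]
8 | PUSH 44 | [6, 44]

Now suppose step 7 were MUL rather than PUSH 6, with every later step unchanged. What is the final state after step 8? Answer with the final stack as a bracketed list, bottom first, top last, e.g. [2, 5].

(re-executing from step 7 with the substitution; state before step 7: [])
7 | MUL | []
8 | PUSH 44 | [44]

[44]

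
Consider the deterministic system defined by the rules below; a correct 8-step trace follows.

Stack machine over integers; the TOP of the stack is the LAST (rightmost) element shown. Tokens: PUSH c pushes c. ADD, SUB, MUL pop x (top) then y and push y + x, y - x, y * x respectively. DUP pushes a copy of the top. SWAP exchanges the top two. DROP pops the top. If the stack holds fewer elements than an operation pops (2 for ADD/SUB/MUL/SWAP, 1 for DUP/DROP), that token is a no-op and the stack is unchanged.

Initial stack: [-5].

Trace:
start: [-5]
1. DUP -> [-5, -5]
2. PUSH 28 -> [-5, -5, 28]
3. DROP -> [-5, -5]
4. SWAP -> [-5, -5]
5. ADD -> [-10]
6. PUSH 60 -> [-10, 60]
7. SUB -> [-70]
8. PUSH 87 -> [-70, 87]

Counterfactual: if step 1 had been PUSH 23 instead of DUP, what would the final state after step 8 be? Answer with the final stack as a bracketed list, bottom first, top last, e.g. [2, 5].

[-42, 87]

(re-executing from step 1 with the substitution; state before step 1: [-5])
1. PUSH 23 -> [-5, 23]
2. PUSH 28 -> [-5, 23, 28]
3. DROP -> [-5, 23]
4. SWAP -> [23, -5]
5. ADD -> [18]
6. PUSH 60 -> [18, 60]
7. SUB -> [-42]
8. PUSH 87 -> [-42, 87]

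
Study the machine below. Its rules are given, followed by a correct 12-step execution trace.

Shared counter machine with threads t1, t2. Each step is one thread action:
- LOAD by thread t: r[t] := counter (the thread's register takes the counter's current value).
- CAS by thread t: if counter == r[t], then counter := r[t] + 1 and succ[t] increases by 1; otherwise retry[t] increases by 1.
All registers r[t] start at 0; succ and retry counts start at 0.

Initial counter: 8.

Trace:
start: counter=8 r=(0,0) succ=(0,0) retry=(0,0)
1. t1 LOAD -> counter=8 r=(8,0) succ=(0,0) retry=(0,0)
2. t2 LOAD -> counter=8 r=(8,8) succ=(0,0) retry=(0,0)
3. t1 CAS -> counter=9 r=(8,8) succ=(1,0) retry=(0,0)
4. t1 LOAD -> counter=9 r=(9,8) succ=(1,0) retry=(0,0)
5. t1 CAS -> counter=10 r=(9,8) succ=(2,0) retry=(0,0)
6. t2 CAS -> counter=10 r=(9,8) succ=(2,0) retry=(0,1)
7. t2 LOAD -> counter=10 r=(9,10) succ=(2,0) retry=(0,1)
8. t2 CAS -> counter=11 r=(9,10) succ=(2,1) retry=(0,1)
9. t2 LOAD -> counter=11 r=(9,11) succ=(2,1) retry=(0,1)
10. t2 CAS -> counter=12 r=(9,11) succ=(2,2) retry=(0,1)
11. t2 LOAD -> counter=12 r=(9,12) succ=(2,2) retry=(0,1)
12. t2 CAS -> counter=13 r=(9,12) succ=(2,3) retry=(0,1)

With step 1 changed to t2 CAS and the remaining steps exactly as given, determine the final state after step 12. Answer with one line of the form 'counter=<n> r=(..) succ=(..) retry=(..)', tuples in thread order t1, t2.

counter=12 r=(8,11) succ=(1,3) retry=(1,2)

(re-executing from step 1 with the substitution; state before step 1: counter=8 r=(0,0) succ=(0,0) retry=(0,0))
1. t2 CAS -> counter=8 r=(0,0) succ=(0,0) retry=(0,1)
2. t2 LOAD -> counter=8 r=(0,8) succ=(0,0) retry=(0,1)
3. t1 CAS -> counter=8 r=(0,8) succ=(0,0) retry=(1,1)
4. t1 LOAD -> counter=8 r=(8,8) succ=(0,0) retry=(1,1)
5. t1 CAS -> counter=9 r=(8,8) succ=(1,0) retry=(1,1)
6. t2 CAS -> counter=9 r=(8,8) succ=(1,0) retry=(1,2)
7. t2 LOAD -> counter=9 r=(8,9) succ=(1,0) retry=(1,2)
8. t2 CAS -> counter=10 r=(8,9) succ=(1,1) retry=(1,2)
9. t2 LOAD -> counter=10 r=(8,10) succ=(1,1) retry=(1,2)
10. t2 CAS -> counter=11 r=(8,10) succ=(1,2) retry=(1,2)
11. t2 LOAD -> counter=11 r=(8,11) succ=(1,2) retry=(1,2)
12. t2 CAS -> counter=12 r=(8,11) succ=(1,3) retry=(1,2)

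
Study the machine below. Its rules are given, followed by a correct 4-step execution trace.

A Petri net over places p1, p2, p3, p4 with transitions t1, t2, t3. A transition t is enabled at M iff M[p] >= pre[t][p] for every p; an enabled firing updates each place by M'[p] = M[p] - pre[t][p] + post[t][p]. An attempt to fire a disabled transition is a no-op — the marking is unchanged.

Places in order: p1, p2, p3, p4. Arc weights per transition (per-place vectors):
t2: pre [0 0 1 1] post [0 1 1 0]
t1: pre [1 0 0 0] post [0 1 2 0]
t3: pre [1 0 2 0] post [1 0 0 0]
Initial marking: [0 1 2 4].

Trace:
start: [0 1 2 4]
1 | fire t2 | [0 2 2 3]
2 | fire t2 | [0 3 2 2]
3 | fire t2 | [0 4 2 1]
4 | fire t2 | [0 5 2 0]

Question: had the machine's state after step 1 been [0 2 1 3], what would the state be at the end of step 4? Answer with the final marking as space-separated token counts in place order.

state after step 1 := [0 2 1 3]
2 | fire t2 | [0 3 1 2]
3 | fire t2 | [0 4 1 1]
4 | fire t2 | [0 5 1 0]

0 5 1 0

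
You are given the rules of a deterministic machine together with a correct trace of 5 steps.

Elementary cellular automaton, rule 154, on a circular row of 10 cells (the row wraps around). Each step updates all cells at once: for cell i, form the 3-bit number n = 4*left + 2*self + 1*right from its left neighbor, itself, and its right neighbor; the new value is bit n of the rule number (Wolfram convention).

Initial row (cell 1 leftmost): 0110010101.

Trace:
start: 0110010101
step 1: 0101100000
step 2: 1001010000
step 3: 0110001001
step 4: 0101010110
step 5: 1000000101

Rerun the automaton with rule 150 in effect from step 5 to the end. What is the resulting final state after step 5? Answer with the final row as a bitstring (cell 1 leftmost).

1101010001

(re-executing step 5 under rule 150; state before step 5: 0101010110)
step 5: 1101010001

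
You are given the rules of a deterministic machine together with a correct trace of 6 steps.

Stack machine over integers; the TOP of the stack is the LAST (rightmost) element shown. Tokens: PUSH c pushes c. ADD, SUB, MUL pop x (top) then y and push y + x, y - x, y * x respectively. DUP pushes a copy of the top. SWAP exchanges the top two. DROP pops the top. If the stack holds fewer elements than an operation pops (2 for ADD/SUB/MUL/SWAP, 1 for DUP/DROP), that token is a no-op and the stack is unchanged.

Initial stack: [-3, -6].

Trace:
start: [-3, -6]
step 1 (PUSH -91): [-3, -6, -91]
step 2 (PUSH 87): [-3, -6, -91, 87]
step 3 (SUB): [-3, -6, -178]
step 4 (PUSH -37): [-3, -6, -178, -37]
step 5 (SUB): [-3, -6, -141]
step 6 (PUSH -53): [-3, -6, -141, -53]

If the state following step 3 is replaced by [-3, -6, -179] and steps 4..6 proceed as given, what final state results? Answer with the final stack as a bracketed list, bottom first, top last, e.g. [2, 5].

[-3, -6, -142, -53]

state after step 3 := [-3, -6, -179]
step 4 (PUSH -37): [-3, -6, -179, -37]
step 5 (SUB): [-3, -6, -142]
step 6 (PUSH -53): [-3, -6, -142, -53]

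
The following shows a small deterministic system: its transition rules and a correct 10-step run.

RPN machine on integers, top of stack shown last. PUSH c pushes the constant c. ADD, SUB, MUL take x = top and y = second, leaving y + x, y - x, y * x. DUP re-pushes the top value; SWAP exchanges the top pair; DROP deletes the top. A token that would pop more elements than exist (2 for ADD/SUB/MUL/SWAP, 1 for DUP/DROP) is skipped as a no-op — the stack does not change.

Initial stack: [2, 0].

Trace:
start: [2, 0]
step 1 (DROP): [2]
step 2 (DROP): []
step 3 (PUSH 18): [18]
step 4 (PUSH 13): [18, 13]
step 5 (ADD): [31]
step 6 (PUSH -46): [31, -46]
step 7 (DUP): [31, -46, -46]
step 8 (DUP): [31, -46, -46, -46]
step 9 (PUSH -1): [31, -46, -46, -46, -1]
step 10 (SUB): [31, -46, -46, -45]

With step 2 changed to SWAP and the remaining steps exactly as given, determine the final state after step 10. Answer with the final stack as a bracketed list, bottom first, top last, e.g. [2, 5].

(re-executing from step 2 with the substitution; state before step 2: [2])
step 2 (SWAP): [2]
step 3 (PUSH 18): [2, 18]
step 4 (PUSH 13): [2, 18, 13]
step 5 (ADD): [2, 31]
step 6 (PUSH -46): [2, 31, -46]
step 7 (DUP): [2, 31, -46, -46]
step 8 (DUP): [2, 31, -46, -46, -46]
step 9 (PUSH -1): [2, 31, -46, -46, -46, -1]
step 10 (SUB): [2, 31, -46, -46, -45]

[2, 31, -46, -46, -45]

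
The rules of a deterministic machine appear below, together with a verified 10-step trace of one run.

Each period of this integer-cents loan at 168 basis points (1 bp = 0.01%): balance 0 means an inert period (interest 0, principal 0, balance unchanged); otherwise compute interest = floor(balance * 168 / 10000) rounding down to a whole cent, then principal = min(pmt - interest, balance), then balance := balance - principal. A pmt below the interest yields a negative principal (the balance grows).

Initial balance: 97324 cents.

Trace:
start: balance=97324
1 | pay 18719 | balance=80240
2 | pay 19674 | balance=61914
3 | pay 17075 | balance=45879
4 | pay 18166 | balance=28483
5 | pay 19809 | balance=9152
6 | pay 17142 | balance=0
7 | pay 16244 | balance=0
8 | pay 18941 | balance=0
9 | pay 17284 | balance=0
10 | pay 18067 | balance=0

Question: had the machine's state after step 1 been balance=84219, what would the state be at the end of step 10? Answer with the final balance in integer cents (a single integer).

0

state after step 1 := balance=84219
2 | pay 19674 | balance=65959
3 | pay 17075 | balance=49992
4 | pay 18166 | balance=32665
5 | pay 19809 | balance=13404
6 | pay 17142 | balance=0
7 | pay 16244 | balance=0
8 | pay 18941 | balance=0
9 | pay 17284 | balance=0
10 | pay 18067 | balance=0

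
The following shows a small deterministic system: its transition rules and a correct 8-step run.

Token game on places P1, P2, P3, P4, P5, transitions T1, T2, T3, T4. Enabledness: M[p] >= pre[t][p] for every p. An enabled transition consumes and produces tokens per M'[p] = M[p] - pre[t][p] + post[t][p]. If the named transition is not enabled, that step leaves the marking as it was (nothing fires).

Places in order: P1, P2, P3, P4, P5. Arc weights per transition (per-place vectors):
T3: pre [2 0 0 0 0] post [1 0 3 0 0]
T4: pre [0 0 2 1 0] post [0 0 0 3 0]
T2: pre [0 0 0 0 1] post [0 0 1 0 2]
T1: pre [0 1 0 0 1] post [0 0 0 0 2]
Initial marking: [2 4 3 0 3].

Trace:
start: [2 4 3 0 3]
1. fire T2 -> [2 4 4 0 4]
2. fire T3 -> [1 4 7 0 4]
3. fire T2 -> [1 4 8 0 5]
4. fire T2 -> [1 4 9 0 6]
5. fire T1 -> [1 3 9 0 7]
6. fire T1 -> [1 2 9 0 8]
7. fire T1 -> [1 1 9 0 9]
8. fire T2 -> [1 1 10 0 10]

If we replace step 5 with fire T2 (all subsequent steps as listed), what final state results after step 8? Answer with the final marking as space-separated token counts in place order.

1 2 11 0 10

(re-executing from step 5 with the substitution; state before step 5: [1 4 9 0 6])
5. fire T2 -> [1 4 10 0 7]
6. fire T1 -> [1 3 10 0 8]
7. fire T1 -> [1 2 10 0 9]
8. fire T2 -> [1 2 11 0 10]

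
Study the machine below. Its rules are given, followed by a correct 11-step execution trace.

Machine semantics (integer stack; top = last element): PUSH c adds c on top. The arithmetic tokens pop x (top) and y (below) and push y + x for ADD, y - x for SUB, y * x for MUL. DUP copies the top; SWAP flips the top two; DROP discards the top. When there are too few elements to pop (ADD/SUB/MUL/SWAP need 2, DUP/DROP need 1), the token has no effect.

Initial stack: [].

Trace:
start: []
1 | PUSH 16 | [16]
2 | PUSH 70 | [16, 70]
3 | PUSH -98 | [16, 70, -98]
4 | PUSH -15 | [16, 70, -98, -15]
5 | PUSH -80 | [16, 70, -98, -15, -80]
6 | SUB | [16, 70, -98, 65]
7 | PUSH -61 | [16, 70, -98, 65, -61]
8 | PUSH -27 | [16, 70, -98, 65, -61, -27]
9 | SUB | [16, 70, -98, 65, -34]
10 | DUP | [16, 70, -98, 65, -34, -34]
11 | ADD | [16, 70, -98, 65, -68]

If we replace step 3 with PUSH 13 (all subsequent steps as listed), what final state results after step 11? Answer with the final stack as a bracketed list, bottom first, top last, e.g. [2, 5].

[16, 70, 13, 65, -68]

(re-executing from step 3 with the substitution; state before step 3: [16, 70])
3 | PUSH 13 | [16, 70, 13]
4 | PUSH -15 | [16, 70, 13, -15]
5 | PUSH -80 | [16, 70, 13, -15, -80]
6 | SUB | [16, 70, 13, 65]
7 | PUSH -61 | [16, 70, 13, 65, -61]
8 | PUSH -27 | [16, 70, 13, 65, -61, -27]
9 | SUB | [16, 70, 13, 65, -34]
10 | DUP | [16, 70, 13, 65, -34, -34]
11 | ADD | [16, 70, 13, 65, -68]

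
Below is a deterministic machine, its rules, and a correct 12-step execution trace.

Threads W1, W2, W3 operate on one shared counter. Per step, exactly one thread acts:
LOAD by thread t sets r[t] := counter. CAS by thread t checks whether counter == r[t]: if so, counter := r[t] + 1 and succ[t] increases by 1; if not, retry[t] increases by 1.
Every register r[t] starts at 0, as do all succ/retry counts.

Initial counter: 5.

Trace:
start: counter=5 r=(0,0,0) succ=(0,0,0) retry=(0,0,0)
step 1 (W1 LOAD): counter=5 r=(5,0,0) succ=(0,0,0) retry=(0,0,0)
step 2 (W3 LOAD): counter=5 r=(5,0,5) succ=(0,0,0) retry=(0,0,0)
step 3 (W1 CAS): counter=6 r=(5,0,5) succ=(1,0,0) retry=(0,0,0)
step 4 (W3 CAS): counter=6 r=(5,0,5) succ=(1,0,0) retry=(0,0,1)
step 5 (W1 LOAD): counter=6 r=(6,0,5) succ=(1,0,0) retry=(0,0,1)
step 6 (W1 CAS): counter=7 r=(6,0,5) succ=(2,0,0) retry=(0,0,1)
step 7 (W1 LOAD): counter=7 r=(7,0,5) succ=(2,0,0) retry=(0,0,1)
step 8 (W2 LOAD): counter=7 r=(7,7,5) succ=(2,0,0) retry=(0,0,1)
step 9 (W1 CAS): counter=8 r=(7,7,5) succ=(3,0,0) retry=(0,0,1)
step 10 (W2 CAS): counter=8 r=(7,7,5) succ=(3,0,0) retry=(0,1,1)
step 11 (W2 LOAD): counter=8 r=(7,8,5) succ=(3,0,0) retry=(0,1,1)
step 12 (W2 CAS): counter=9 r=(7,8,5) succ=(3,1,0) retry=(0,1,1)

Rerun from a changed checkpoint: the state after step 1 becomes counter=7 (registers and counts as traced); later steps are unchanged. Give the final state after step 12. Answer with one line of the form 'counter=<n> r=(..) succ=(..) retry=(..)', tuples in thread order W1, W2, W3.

state after step 1 := counter=7 r=(5,0,0) succ=(0,0,0) retry=(0,0,0)
step 2 (W3 LOAD): counter=7 r=(5,0,7) succ=(0,0,0) retry=(0,0,0)
step 3 (W1 CAS): counter=7 r=(5,0,7) succ=(0,0,0) retry=(1,0,0)
step 4 (W3 CAS): counter=8 r=(5,0,7) succ=(0,0,1) retry=(1,0,0)
step 5 (W1 LOAD): counter=8 r=(8,0,7) succ=(0,0,1) retry=(1,0,0)
step 6 (W1 CAS): counter=9 r=(8,0,7) succ=(1,0,1) retry=(1,0,0)
step 7 (W1 LOAD): counter=9 r=(9,0,7) succ=(1,0,1) retry=(1,0,0)
step 8 (W2 LOAD): counter=9 r=(9,9,7) succ=(1,0,1) retry=(1,0,0)
step 9 (W1 CAS): counter=10 r=(9,9,7) succ=(2,0,1) retry=(1,0,0)
step 10 (W2 CAS): counter=10 r=(9,9,7) succ=(2,0,1) retry=(1,1,0)
step 11 (W2 LOAD): counter=10 r=(9,10,7) succ=(2,0,1) retry=(1,1,0)
step 12 (W2 CAS): counter=11 r=(9,10,7) succ=(2,1,1) retry=(1,1,0)

counter=11 r=(9,10,7) succ=(2,1,1) retry=(1,1,0)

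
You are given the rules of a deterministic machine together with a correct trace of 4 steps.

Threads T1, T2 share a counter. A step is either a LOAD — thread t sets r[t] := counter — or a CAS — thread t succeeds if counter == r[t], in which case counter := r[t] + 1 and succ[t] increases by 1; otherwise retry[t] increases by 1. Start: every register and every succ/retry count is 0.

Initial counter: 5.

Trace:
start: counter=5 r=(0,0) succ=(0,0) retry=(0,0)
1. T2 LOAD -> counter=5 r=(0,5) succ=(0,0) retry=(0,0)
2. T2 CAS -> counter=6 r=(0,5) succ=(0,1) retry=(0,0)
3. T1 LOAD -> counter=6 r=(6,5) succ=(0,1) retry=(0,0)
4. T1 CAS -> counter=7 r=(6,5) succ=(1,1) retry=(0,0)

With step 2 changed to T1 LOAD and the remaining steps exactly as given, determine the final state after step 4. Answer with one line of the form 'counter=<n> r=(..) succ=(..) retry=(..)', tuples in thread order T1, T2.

(re-executing from step 2 with the substitution; state before step 2: counter=5 r=(0,5) succ=(0,0) retry=(0,0))
2. T1 LOAD -> counter=5 r=(5,5) succ=(0,0) retry=(0,0)
3. T1 LOAD -> counter=5 r=(5,5) succ=(0,0) retry=(0,0)
4. T1 CAS -> counter=6 r=(5,5) succ=(1,0) retry=(0,0)

counter=6 r=(5,5) succ=(1,0) retry=(0,0)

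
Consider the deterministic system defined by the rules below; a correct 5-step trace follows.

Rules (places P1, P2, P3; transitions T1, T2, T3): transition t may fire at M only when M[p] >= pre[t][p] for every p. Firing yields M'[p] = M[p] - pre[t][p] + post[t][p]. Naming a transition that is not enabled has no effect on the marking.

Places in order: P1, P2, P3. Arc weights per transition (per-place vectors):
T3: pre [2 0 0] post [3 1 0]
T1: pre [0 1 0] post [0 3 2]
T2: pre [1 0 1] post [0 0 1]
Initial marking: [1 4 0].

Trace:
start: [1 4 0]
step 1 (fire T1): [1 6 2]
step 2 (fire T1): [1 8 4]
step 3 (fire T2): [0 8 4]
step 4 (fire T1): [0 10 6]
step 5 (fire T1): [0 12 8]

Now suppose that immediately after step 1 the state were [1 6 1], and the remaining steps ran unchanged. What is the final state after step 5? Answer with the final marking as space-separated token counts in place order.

0 12 7

state after step 1 := [1 6 1]
step 2 (fire T1): [1 8 3]
step 3 (fire T2): [0 8 3]
step 4 (fire T1): [0 10 5]
step 5 (fire T1): [0 12 7]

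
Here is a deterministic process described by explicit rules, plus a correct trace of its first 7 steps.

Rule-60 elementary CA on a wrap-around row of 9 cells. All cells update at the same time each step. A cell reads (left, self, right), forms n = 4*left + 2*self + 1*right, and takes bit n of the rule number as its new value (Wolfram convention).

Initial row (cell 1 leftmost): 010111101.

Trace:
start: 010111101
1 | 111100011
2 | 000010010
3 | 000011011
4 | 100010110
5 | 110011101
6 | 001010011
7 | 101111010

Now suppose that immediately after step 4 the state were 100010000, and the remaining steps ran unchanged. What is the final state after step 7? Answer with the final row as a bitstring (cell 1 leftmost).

state after step 4 := 100010000
5 | 110011000
6 | 101010100
7 | 111111110

111111110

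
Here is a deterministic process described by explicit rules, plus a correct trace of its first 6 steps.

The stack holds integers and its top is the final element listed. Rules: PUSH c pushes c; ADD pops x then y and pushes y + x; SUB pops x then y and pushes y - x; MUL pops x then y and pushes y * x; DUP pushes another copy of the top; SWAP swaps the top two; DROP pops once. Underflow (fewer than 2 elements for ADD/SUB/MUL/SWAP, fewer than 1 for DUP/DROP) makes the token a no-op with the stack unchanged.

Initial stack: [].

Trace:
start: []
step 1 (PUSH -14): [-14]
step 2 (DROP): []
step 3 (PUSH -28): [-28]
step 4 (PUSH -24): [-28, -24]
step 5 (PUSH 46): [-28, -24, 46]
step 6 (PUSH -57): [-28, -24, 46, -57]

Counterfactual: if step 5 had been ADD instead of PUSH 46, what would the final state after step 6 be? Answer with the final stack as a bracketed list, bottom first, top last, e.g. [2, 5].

[-52, -57]

(re-executing from step 5 with the substitution; state before step 5: [-28, -24])
step 5 (ADD): [-52]
step 6 (PUSH -57): [-52, -57]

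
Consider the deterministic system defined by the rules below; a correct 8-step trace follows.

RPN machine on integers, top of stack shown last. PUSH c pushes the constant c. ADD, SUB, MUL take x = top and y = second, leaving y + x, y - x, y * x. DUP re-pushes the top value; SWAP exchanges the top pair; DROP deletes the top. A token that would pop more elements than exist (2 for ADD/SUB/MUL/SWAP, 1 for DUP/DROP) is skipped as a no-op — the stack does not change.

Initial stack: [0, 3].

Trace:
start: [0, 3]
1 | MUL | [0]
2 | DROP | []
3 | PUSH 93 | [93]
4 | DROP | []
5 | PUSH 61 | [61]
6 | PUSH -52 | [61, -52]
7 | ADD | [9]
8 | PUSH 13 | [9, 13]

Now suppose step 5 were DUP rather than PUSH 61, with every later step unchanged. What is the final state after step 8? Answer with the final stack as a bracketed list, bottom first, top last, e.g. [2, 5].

(re-executing from step 5 with the substitution; state before step 5: [])
5 | DUP | []
6 | PUSH -52 | [-52]
7 | ADD | [-52]
8 | PUSH 13 | [-52, 13]

[-52, 13]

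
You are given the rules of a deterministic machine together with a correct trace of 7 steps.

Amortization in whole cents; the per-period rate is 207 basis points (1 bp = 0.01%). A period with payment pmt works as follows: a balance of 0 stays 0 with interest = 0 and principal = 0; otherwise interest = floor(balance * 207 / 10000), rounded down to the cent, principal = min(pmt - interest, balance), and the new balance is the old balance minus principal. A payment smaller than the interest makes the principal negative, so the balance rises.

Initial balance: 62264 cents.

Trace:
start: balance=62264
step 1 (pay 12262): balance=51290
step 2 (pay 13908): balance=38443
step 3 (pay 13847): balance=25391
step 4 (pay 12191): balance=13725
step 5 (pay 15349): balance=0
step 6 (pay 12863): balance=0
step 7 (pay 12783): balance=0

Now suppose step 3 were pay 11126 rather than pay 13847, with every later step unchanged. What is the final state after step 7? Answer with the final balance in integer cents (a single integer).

(re-executing from step 3 with the substitution; state before step 3: balance=38443)
step 3 (pay 11126): balance=28112
step 4 (pay 12191): balance=16502
step 5 (pay 15349): balance=1494
step 6 (pay 12863): balance=0
step 7 (pay 12783): balance=0

0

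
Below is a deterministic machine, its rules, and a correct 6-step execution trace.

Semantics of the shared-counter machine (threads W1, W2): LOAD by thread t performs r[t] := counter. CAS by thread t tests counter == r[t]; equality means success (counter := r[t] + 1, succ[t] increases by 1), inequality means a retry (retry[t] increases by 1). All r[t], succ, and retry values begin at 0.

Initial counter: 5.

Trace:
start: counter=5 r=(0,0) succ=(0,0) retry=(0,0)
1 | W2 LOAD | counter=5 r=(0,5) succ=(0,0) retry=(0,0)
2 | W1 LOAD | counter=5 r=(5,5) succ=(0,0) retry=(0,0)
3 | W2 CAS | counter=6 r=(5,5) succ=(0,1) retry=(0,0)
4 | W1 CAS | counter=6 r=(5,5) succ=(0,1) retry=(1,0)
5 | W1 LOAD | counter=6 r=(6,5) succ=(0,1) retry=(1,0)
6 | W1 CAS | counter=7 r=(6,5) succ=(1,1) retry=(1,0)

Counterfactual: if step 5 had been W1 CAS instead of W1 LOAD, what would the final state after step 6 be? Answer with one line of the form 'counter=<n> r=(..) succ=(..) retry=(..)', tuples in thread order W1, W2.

(re-executing from step 5 with the substitution; state before step 5: counter=6 r=(5,5) succ=(0,1) retry=(1,0))
5 | W1 CAS | counter=6 r=(5,5) succ=(0,1) retry=(2,0)
6 | W1 CAS | counter=6 r=(5,5) succ=(0,1) retry=(3,0)

counter=6 r=(5,5) succ=(0,1) retry=(3,0)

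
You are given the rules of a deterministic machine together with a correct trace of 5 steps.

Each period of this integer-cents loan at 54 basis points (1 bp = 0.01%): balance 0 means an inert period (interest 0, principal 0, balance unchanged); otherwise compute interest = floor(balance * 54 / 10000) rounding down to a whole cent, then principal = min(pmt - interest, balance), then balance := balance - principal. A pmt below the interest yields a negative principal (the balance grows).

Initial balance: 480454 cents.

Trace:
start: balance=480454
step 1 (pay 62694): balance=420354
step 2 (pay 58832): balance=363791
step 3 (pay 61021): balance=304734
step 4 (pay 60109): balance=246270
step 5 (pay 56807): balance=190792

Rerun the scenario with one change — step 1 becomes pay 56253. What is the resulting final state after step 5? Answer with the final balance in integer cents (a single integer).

197374

(re-executing from step 1 with the substitution; state before step 1: balance=480454)
step 1 (pay 56253): balance=426795
step 2 (pay 58832): balance=370267
step 3 (pay 61021): balance=311245
step 4 (pay 60109): balance=252816
step 5 (pay 56807): balance=197374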